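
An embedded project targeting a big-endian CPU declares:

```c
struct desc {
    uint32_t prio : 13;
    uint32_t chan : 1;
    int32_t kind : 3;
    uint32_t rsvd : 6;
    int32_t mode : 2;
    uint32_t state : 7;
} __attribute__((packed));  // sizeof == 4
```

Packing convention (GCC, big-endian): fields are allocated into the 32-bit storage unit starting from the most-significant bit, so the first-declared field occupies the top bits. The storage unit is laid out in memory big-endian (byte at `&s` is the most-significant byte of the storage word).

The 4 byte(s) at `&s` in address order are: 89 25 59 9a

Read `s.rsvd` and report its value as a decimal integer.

44

[0]=0x89 [1]=0x25 [2]=0x59 [3]=0x9a (big-endian) → word 0x8925599a
prio:13 @ bit 19 → (0x8925599a>>19)&0x1fff = 0x1124
chan:1 @ bit 18 → (0x8925599a>>18)&0x1 = 0x1
kind:3 @ bit 15 → (0x8925599a>>15)&0x7 = 0x2
rsvd:6 @ bit 9 → (0x8925599a>>9)&0x3f = 0x2c  ←
mode:2 @ bit 7 → (0x8925599a>>7)&0x3 = 0x3
state:7 @ bit 0 → (0x8925599a>>0)&0x7f = 0x1a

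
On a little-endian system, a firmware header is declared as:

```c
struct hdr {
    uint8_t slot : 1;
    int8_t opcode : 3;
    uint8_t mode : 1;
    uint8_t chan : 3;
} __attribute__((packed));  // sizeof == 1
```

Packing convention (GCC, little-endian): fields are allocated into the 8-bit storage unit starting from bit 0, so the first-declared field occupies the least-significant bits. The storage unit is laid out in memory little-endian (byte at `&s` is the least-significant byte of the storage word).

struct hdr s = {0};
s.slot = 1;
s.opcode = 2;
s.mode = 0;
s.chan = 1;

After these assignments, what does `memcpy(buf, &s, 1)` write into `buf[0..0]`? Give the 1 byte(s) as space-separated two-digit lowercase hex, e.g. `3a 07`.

25

slot:1 = 1 → 0x1 << 0 → word 0x01
opcode:3 = 2 → 0x2 << 1 → word 0x05
mode:1 = 0 → 0x0 << 4 → word 0x05
chan:3 = 1 → 0x1 << 5 → word 0x25
word = 0x25 → little-endian bytes:
  [0]=0x25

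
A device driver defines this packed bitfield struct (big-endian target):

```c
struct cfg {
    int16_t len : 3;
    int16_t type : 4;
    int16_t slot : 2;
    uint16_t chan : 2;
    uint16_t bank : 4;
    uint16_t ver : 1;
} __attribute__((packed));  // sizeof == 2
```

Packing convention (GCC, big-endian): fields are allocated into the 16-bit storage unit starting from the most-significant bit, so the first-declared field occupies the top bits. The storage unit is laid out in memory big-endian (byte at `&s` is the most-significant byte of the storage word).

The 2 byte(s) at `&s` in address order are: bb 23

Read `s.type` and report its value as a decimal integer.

[0]=0xbb [1]=0x23 (big-endian) → word 0xbb23
len [13+:3] = (word>>13) & 0x7 = 5
type [9+:4] = (word>>9) & 0xf = 13  ←
slot [7+:2] = (word>>7) & 0x3 = 2
chan [5+:2] = (word>>5) & 0x3 = 1
bank [1+:4] = (word>>1) & 0xf = 1
ver [0+:1] = (word>>0) & 0x1 = 1
type signed 4b, MSB=1: 13 - 16 = -3

-3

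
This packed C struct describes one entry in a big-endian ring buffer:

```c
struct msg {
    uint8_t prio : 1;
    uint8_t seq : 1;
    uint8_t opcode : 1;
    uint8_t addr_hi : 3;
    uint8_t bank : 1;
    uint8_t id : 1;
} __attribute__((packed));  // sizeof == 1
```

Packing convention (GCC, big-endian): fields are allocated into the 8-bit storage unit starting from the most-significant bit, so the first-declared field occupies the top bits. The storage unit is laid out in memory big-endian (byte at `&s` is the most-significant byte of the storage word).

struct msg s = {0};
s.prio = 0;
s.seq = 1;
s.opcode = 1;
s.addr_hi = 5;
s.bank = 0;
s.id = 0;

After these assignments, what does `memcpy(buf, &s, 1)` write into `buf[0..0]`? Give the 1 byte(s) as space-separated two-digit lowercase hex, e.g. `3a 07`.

74

prio:1 = 0 → 0x0 << 7 → word 0x00
seq:1 = 1 → 0x1 << 6 → word 0x40
opcode:1 = 1 → 0x1 << 5 → word 0x60
addr_hi:3 = 5 → 0x5 << 2 → word 0x74
bank:1 = 0 → 0x0 << 1 → word 0x74
id:1 = 0 → 0x0 << 0 → word 0x74
word = 0x74 → big-endian bytes:
  [0]=0x74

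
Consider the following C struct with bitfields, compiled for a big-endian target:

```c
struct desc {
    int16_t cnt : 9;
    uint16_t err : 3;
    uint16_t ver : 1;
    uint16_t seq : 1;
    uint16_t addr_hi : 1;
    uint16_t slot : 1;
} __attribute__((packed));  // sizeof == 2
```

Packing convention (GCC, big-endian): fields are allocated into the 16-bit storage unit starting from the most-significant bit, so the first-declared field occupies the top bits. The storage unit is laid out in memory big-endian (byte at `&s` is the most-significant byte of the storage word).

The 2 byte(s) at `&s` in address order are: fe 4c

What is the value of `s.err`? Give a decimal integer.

4

[0]=0xfe [1]=0x4c (big-endian) → word 0xfe4c
cnt:9 @ bit 7 → (0xfe4c>>7)&0x1ff = 0x1fc
err:3 @ bit 4 → (0xfe4c>>4)&0x7 = 0x4  ←
ver:1 @ bit 3 → (0xfe4c>>3)&0x1 = 0x1
seq:1 @ bit 2 → (0xfe4c>>2)&0x1 = 0x1
addr_hi:1 @ bit 1 → (0xfe4c>>1)&0x1 = 0x0
slot:1 @ bit 0 → (0xfe4c>>0)&0x1 = 0x0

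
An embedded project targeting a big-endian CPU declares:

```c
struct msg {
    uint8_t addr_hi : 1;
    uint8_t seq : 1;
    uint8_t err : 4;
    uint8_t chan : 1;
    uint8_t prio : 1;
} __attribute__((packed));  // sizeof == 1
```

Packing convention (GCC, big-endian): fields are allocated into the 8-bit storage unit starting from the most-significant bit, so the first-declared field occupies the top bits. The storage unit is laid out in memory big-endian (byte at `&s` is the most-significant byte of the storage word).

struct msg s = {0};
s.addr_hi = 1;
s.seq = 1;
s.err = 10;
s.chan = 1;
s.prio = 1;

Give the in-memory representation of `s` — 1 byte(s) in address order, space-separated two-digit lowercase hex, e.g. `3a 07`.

addr_hi:1 = 1 → 0x1 << 7 → word 0x80
seq:1 = 1 → 0x1 << 6 → word 0xc0
err:4 = 10 → 0xa << 2 → word 0xe8
chan:1 = 1 → 0x1 << 1 → word 0xea
prio:1 = 1 → 0x1 << 0 → word 0xeb
word = 0xeb → big-endian bytes:
  [0]=0xeb

eb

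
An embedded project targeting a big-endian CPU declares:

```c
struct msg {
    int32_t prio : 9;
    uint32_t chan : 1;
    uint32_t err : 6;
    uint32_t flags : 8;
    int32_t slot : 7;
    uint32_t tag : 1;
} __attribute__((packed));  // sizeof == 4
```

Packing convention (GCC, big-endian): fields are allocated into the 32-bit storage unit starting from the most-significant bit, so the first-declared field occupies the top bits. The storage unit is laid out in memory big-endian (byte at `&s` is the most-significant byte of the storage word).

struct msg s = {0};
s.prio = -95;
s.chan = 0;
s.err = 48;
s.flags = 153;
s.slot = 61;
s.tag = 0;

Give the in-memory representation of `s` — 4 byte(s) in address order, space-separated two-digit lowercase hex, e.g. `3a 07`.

d0 b0 99 7a

[23+:9] prio=-95 & 0x1ff = 0x1a1; word=0xd0800000
[22+:1] chan=0 & 0x1 = 0x0; word=0xd0800000
[16+:6] err=48 & 0x3f = 0x30; word=0xd0b00000
[8+:8] flags=153 & 0xff = 0x99; word=0xd0b09900
[1+:7] slot=61 & 0x7f = 0x3d; word=0xd0b0997a
[0+:1] tag=0 & 0x1 = 0x0; word=0xd0b0997a
word = 0xd0b0997a → big-endian bytes:
  [0]=0xd0  [1]=0xb0  [2]=0x99  [3]=0x7a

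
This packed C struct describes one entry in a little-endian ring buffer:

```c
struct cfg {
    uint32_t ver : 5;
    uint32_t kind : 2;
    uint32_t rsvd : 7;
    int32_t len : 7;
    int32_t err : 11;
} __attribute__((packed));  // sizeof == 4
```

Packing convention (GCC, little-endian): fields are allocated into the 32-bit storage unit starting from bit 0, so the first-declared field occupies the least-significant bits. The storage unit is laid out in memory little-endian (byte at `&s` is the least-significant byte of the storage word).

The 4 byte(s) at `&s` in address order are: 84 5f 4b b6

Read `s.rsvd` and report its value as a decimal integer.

63

[0]=0x84 [1]=0x5f [2]=0x4b [3]=0xb6 (little-endian) → word 0xb64b5f84
ver:5 @ bit 0 → (0xb64b5f84>>0)&0x1f = 0x4
kind:2 @ bit 5 → (0xb64b5f84>>5)&0x3 = 0x0
rsvd:7 @ bit 7 → (0xb64b5f84>>7)&0x7f = 0x3f  ←
len:7 @ bit 14 → (0xb64b5f84>>14)&0x7f = 0x2d
err:11 @ bit 21 → (0xb64b5f84>>21)&0x7ff = 0x5b2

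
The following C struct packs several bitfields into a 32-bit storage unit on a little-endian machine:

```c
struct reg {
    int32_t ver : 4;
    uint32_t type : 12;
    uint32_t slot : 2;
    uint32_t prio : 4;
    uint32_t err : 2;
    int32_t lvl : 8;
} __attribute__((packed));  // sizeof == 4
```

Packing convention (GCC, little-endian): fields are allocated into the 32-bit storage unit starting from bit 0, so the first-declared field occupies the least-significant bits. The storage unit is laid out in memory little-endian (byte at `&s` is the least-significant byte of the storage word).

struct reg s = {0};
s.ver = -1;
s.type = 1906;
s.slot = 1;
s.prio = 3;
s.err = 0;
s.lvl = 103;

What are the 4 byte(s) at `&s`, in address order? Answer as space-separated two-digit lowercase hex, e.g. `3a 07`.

2f 77 0d 67

ver (4b) val=-1 bits=0xf at bit 0: 0x0000000f
type (12b) val=1906 bits=0x772 at bit 4: 0x0000772f
slot (2b) val=1 bits=0x1 at bit 16: 0x0001772f
prio (4b) val=3 bits=0x3 at bit 18: 0x000d772f
err (2b) val=0 bits=0x0 at bit 22: 0x000d772f
lvl (8b) val=103 bits=0x67 at bit 24: 0x670d772f
word = 0x670d772f → little-endian bytes:
  [0]=0x2f  [1]=0x77  [2]=0x0d  [3]=0x67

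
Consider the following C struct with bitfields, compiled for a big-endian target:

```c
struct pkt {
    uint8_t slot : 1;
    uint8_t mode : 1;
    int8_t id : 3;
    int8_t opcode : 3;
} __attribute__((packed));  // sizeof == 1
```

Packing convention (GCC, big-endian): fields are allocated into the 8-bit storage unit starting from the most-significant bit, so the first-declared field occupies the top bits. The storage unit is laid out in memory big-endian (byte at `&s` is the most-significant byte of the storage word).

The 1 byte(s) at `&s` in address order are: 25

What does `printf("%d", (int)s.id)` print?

-4

[0]=0x25 (big-endian) → word 0x25
slot:1 @ bit 7 → (0x25>>7)&0x1 = 0x0
mode:1 @ bit 6 → (0x25>>6)&0x1 = 0x0
id:3 @ bit 3 → (0x25>>3)&0x7 = 0x4  ←
opcode:3 @ bit 0 → (0x25>>0)&0x7 = 0x5
id signed 3b, MSB=1: 4 - 8 = -4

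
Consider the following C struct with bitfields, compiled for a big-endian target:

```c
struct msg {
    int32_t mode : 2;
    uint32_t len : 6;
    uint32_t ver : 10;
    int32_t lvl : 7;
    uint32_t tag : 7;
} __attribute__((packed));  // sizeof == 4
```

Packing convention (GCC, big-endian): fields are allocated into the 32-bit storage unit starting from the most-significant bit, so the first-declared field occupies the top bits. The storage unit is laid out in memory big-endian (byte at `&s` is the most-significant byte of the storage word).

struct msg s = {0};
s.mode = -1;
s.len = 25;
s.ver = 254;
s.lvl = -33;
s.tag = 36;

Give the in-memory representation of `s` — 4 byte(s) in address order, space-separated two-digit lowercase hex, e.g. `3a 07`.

d9 3f af a4

mode (2b) val=-1 bits=0x3 at bit 30: 0xc0000000
len (6b) val=25 bits=0x19 at bit 24: 0xd9000000
ver (10b) val=254 bits=0xfe at bit 14: 0xd93f8000
lvl (7b) val=-33 bits=0x5f at bit 7: 0xd93faf80
tag (7b) val=36 bits=0x24 at bit 0: 0xd93fafa4
word = 0xd93fafa4 → big-endian bytes:
  [0]=0xd9  [1]=0x3f  [2]=0xaf  [3]=0xa4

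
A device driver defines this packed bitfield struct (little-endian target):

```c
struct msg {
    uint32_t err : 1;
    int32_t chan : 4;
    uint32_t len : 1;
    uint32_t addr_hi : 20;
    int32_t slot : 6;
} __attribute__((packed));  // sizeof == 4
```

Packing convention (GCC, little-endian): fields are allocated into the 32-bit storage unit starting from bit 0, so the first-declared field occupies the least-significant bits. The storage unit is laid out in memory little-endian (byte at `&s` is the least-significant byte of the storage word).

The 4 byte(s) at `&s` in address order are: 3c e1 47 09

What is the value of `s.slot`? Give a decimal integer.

[0]=0x3c [1]=0xe1 [2]=0x47 [3]=0x09 (little-endian) → word 0x0947e13c
err [0+:1] = (word>>0) & 0x1 = 0
chan [1+:4] = (word>>1) & 0xf = 14
len [5+:1] = (word>>5) & 0x1 = 1
addr_hi [6+:20] = (word>>6) & 0xfffff = 335748
slot [26+:6] = (word>>26) & 0x3f = 2  ←
slot signed 6b, MSB=0: value = 2

2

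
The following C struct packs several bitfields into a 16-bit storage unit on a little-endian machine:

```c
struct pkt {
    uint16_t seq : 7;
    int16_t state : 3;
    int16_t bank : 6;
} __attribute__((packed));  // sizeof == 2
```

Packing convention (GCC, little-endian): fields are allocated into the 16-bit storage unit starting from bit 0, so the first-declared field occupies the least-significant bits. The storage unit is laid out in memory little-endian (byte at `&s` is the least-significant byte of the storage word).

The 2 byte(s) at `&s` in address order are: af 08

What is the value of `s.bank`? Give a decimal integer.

[0]=0xaf [1]=0x08 (little-endian) → word 0x08af
seq [0+:7] = (word>>0) & 0x7f = 47
state [7+:3] = (word>>7) & 0x7 = 1
bank [10+:6] = (word>>10) & 0x3f = 2  ←
bank signed 6b, MSB=0: value = 2

2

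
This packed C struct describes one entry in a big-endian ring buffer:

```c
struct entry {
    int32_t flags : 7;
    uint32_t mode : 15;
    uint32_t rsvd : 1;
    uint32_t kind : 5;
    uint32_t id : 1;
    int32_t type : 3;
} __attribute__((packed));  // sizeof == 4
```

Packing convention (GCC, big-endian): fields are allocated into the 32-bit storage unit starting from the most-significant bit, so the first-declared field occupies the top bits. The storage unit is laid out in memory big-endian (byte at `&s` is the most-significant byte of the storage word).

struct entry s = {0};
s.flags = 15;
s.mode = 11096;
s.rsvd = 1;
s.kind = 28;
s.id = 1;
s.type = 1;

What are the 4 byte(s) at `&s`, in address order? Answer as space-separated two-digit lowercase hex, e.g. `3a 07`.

flags:7 = 15 → 0xf << 25 → word 0x1e000000
mode:15 = 11096 → 0x2b58 << 10 → word 0x1ead6000
rsvd:1 = 1 → 0x1 << 9 → word 0x1ead6200
kind:5 = 28 → 0x1c << 4 → word 0x1ead63c0
id:1 = 1 → 0x1 << 3 → word 0x1ead63c8
type:3 = 1 → 0x1 << 0 → word 0x1ead63c9
word = 0x1ead63c9 → big-endian bytes:
  [0]=0x1e  [1]=0xad  [2]=0x63  [3]=0xc9

1e ad 63 c9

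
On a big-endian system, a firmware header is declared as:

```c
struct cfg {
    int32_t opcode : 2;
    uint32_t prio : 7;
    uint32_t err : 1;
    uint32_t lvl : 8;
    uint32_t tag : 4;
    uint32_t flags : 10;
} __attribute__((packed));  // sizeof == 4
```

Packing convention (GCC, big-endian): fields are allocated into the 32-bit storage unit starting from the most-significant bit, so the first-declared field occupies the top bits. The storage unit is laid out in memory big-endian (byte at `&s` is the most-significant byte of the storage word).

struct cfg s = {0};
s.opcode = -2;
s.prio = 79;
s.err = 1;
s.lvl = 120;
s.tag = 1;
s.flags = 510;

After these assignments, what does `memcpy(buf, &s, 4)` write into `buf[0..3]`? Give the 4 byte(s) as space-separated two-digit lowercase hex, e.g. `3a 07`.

a7 de 05 fe

opcode:2 = -2 → 0x2 << 30 → word 0x80000000
prio:7 = 79 → 0x4f << 23 → word 0xa7800000
err:1 = 1 → 0x1 << 22 → word 0xa7c00000
lvl:8 = 120 → 0x78 << 14 → word 0xa7de0000
tag:4 = 1 → 0x1 << 10 → word 0xa7de0400
flags:10 = 510 → 0x1fe << 0 → word 0xa7de05fe
word = 0xa7de05fe → big-endian bytes:
  [0]=0xa7  [1]=0xde  [2]=0x05  [3]=0xfe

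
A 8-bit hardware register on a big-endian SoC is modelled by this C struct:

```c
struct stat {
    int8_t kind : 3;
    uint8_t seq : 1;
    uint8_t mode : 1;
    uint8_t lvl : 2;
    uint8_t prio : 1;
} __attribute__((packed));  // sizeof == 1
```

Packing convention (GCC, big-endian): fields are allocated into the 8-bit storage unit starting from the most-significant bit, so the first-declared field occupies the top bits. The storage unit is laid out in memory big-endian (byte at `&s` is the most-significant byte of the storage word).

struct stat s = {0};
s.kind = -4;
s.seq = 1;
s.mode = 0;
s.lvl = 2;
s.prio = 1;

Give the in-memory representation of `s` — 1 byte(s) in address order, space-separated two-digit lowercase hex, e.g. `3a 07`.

95

kind:3 = -4 → 0x4 << 5 → word 0x80
seq:1 = 1 → 0x1 << 4 → word 0x90
mode:1 = 0 → 0x0 << 3 → word 0x90
lvl:2 = 2 → 0x2 << 1 → word 0x94
prio:1 = 1 → 0x1 << 0 → word 0x95
word = 0x95 → big-endian bytes:
  [0]=0x95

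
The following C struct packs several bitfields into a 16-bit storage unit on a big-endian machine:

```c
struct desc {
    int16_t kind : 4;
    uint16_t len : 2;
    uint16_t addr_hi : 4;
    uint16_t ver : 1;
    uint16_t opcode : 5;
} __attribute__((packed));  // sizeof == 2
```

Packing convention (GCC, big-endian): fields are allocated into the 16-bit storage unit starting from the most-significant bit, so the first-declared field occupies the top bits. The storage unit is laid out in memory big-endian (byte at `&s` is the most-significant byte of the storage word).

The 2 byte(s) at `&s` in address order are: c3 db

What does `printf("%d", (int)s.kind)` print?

-4

[0]=0xc3 [1]=0xdb (big-endian) → word 0xc3db
kind [12+:4] = (word>>12) & 0xf = 12  ←
len [10+:2] = (word>>10) & 0x3 = 0
addr_hi [6+:4] = (word>>6) & 0xf = 15
ver [5+:1] = (word>>5) & 0x1 = 0
opcode [0+:5] = (word>>0) & 0x1f = 27
kind signed 4b, MSB=1: 12 - 16 = -4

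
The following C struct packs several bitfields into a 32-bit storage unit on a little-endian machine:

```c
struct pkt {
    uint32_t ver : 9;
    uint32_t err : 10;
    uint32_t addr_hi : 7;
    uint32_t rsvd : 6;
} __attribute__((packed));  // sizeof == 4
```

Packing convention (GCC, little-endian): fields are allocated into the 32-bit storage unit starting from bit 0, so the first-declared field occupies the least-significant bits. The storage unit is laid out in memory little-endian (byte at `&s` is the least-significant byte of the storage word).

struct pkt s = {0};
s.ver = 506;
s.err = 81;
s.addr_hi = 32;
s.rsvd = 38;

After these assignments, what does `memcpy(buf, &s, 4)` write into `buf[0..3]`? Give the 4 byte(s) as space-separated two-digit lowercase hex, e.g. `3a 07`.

fa a3 00 99

ver:9 = 506 → 0x1fa << 0 → word 0x000001fa
err:10 = 81 → 0x51 << 9 → word 0x0000a3fa
addr_hi:7 = 32 → 0x20 << 19 → word 0x0100a3fa
rsvd:6 = 38 → 0x26 << 26 → word 0x9900a3fa
word = 0x9900a3fa → little-endian bytes:
  [0]=0xfa  [1]=0xa3  [2]=0x00  [3]=0x99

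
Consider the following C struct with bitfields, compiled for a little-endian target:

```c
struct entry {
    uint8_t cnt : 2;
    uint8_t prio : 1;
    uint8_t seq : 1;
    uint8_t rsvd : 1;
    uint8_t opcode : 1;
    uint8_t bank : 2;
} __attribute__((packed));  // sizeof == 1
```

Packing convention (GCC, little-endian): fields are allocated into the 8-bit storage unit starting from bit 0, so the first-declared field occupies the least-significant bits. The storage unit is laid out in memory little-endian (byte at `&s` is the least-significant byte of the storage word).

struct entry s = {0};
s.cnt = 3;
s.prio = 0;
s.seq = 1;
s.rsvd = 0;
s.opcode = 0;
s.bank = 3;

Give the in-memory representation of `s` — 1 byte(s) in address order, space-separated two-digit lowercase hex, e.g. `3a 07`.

cb

[0+:2] cnt=3 & 0x3 = 0x3; word=0x03
[2+:1] prio=0 & 0x1 = 0x0; word=0x03
[3+:1] seq=1 & 0x1 = 0x1; word=0x0b
[4+:1] rsvd=0 & 0x1 = 0x0; word=0x0b
[5+:1] opcode=0 & 0x1 = 0x0; word=0x0b
[6+:2] bank=3 & 0x3 = 0x3; word=0xcb
word = 0xcb → little-endian bytes:
  [0]=0xcb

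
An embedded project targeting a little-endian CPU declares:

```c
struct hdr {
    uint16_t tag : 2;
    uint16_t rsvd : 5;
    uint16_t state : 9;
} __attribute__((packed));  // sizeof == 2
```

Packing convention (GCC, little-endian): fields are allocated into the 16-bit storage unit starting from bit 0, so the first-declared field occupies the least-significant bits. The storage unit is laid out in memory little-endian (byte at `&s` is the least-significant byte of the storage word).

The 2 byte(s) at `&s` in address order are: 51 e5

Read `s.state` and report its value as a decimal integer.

458

[0]=0x51 [1]=0xe5 (little-endian) → word 0xe551
tag:2 @ bit 0 → (0xe551>>0)&0x3 = 0x1
rsvd:5 @ bit 2 → (0xe551>>2)&0x1f = 0x14
state:9 @ bit 7 → (0xe551>>7)&0x1ff = 0x1ca  ←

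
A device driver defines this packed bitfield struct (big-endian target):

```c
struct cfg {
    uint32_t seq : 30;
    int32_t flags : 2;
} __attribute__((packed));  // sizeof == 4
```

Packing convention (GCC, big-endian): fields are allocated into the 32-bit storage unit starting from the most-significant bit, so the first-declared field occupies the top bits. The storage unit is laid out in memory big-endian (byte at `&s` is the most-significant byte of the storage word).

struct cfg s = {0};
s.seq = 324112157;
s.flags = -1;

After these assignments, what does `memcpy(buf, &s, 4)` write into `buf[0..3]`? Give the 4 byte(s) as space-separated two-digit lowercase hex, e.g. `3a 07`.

4d 46 3c 77

seq:30 = 324112157 → 0x13518f1d << 2 → word 0x4d463c74
flags:2 = -1 → 0x3 << 0 → word 0x4d463c77
word = 0x4d463c77 → big-endian bytes:
  [0]=0x4d  [1]=0x46  [2]=0x3c  [3]=0x77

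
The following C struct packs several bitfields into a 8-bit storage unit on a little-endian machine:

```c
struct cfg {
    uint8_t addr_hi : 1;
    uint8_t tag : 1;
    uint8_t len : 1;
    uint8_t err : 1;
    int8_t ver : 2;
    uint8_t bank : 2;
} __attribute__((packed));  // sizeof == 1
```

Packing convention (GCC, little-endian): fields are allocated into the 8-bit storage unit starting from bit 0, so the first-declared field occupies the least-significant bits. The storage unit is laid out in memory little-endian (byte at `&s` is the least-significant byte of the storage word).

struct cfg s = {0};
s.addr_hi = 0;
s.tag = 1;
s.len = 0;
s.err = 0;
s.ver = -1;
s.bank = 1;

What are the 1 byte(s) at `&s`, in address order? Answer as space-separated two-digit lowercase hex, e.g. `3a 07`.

72

addr_hi (1b) val=0 bits=0x0 at bit 0: 0x00
tag (1b) val=1 bits=0x1 at bit 1: 0x02
len (1b) val=0 bits=0x0 at bit 2: 0x02
err (1b) val=0 bits=0x0 at bit 3: 0x02
ver (2b) val=-1 bits=0x3 at bit 4: 0x32
bank (2b) val=1 bits=0x1 at bit 6: 0x72
word = 0x72 → little-endian bytes:
  [0]=0x72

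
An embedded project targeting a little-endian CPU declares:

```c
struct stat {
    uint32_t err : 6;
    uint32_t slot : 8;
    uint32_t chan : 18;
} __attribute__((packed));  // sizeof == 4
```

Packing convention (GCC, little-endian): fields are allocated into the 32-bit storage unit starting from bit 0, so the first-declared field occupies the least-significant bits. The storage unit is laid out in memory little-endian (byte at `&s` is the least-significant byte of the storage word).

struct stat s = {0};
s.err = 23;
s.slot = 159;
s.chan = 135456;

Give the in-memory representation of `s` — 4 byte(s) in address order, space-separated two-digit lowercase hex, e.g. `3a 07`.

d7 27 48 84

err (6b) val=23 bits=0x17 at bit 0: 0x00000017
slot (8b) val=159 bits=0x9f at bit 6: 0x000027d7
chan (18b) val=135456 bits=0x21120 at bit 14: 0x844827d7
word = 0x844827d7 → little-endian bytes:
  [0]=0xd7  [1]=0x27  [2]=0x48  [3]=0x84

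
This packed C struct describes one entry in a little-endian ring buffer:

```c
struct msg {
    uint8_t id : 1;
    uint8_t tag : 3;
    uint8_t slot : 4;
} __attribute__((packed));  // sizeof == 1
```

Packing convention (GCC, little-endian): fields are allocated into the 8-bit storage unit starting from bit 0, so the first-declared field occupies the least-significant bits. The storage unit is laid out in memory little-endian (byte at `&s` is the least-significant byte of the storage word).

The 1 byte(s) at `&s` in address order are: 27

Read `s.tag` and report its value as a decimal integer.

3

[0]=0x27 (little-endian) → word 0x27
id:1 @ bit 0 → (0x27>>0)&0x1 = 0x1
tag:3 @ bit 1 → (0x27>>1)&0x7 = 0x3  ←
slot:4 @ bit 4 → (0x27>>4)&0xf = 0x2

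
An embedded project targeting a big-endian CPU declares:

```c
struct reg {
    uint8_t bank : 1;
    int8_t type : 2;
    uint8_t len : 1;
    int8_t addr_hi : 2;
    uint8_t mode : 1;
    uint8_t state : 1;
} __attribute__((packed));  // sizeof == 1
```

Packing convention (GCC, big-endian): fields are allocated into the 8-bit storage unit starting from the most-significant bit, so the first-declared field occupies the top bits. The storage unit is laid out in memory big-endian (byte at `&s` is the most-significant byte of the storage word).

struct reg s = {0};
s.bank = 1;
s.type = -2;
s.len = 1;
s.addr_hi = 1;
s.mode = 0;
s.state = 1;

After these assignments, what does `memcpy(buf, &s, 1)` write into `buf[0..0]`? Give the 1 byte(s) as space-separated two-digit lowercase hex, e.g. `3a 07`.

bank (1b) val=1 bits=0x1 at bit 7: 0x80
type (2b) val=-2 bits=0x2 at bit 5: 0xc0
len (1b) val=1 bits=0x1 at bit 4: 0xd0
addr_hi (2b) val=1 bits=0x1 at bit 2: 0xd4
mode (1b) val=0 bits=0x0 at bit 1: 0xd4
state (1b) val=1 bits=0x1 at bit 0: 0xd5
word = 0xd5 → big-endian bytes:
  [0]=0xd5

d5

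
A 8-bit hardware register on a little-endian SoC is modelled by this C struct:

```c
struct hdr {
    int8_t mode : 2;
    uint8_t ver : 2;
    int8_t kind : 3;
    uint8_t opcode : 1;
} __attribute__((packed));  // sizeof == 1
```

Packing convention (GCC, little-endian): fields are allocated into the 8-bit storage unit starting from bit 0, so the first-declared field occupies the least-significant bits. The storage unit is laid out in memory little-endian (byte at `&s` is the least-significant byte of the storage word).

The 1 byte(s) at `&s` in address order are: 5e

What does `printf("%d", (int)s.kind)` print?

[0]=0x5e (little-endian) → word 0x5e
mode [0+:2] = (word>>0) & 0x3 = 2
ver [2+:2] = (word>>2) & 0x3 = 3
kind [4+:3] = (word>>4) & 0x7 = 5  ←
opcode [7+:1] = (word>>7) & 0x1 = 0
kind signed 3b, MSB=1: 5 - 8 = -3

-3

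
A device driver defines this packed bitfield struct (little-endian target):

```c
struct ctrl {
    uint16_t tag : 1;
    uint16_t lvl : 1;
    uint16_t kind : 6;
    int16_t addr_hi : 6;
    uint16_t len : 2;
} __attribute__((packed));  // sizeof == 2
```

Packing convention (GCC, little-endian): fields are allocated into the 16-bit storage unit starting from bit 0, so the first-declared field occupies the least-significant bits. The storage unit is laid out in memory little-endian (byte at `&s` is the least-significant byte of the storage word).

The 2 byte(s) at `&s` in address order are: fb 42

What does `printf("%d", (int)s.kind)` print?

62

[0]=0xfb [1]=0x42 (little-endian) → word 0x42fb
tag [0+:1] = (word>>0) & 0x1 = 1
lvl [1+:1] = (word>>1) & 0x1 = 1
kind [2+:6] = (word>>2) & 0x3f = 62  ←
addr_hi [8+:6] = (word>>8) & 0x3f = 2
len [14+:2] = (word>>14) & 0x3 = 1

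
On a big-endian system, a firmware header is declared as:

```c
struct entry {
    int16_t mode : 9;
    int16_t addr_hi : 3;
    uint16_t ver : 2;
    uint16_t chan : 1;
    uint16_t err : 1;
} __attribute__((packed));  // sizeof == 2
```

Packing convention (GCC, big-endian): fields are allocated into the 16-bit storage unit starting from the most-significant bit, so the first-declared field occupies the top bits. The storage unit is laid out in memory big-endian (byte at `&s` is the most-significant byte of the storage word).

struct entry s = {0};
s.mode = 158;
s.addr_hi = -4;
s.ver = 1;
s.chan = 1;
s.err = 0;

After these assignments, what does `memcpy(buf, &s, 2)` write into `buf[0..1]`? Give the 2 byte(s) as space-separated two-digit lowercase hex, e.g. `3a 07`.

[7+:9] mode=158 & 0x1ff = 0x9e; word=0x4f00
[4+:3] addr_hi=-4 & 0x7 = 0x4; word=0x4f40
[2+:2] ver=1 & 0x3 = 0x1; word=0x4f44
[1+:1] chan=1 & 0x1 = 0x1; word=0x4f46
[0+:1] err=0 & 0x1 = 0x0; word=0x4f46
word = 0x4f46 → big-endian bytes:
  [0]=0x4f  [1]=0x46

4f 46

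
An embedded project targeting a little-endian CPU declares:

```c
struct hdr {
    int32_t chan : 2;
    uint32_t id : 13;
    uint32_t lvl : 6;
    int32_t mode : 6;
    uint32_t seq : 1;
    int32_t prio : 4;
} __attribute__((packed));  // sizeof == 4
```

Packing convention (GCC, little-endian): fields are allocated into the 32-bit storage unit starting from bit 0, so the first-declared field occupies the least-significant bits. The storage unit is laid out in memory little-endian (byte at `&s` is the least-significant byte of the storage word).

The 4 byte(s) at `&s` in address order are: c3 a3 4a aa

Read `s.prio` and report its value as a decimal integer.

-6

[0]=0xc3 [1]=0xa3 [2]=0x4a [3]=0xaa (little-endian) → word 0xaa4aa3c3
chan:2 @ bit 0 → (0xaa4aa3c3>>0)&0x3 = 0x3
id:13 @ bit 2 → (0xaa4aa3c3>>2)&0x1fff = 0x8f0
lvl:6 @ bit 15 → (0xaa4aa3c3>>15)&0x3f = 0x15
mode:6 @ bit 21 → (0xaa4aa3c3>>21)&0x3f = 0x12
seq:1 @ bit 27 → (0xaa4aa3c3>>27)&0x1 = 0x1
prio:4 @ bit 28 → (0xaa4aa3c3>>28)&0xf = 0xa  ←
prio signed 4b, MSB=1: 10 - 16 = -6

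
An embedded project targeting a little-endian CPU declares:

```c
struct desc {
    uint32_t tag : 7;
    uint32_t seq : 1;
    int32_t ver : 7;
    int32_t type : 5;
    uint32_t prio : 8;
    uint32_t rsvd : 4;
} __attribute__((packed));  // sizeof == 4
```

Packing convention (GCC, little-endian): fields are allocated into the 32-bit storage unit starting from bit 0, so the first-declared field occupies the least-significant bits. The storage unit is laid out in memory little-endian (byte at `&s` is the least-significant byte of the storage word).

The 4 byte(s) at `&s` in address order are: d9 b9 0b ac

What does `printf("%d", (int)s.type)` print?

[0]=0xd9 [1]=0xb9 [2]=0x0b [3]=0xac (little-endian) → word 0xac0bb9d9
tag:7 @ bit 0 → (0xac0bb9d9>>0)&0x7f = 0x59
seq:1 @ bit 7 → (0xac0bb9d9>>7)&0x1 = 0x1
ver:7 @ bit 8 → (0xac0bb9d9>>8)&0x7f = 0x39
type:5 @ bit 15 → (0xac0bb9d9>>15)&0x1f = 0x17  ←
prio:8 @ bit 20 → (0xac0bb9d9>>20)&0xff = 0xc0
rsvd:4 @ bit 28 → (0xac0bb9d9>>28)&0xf = 0xa
type signed 5b, MSB=1: 23 - 32 = -9

-9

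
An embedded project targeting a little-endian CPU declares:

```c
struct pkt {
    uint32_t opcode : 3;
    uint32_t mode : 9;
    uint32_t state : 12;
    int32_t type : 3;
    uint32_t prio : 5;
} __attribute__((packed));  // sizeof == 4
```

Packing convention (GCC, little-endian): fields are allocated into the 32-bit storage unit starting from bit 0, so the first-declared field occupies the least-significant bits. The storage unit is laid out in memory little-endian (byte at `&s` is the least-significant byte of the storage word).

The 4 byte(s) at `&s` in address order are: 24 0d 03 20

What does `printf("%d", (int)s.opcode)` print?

4

[0]=0x24 [1]=0x0d [2]=0x03 [3]=0x20 (little-endian) → word 0x20030d24
opcode:3 @ bit 0 → (0x20030d24>>0)&0x7 = 0x4  ←
mode:9 @ bit 3 → (0x20030d24>>3)&0x1ff = 0x1a4
state:12 @ bit 12 → (0x20030d24>>12)&0xfff = 0x30
type:3 @ bit 24 → (0x20030d24>>24)&0x7 = 0x0
prio:5 @ bit 27 → (0x20030d24>>27)&0x1f = 0x4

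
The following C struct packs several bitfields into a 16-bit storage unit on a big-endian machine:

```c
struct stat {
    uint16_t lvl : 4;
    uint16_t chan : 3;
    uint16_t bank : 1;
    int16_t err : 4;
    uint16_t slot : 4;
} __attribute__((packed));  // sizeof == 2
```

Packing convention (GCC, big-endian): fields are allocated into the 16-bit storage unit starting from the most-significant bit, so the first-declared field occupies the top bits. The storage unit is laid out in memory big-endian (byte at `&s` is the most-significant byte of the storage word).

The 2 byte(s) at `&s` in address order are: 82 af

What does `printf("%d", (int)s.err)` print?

[0]=0x82 [1]=0xaf (big-endian) → word 0x82af
lvl:4 @ bit 12 → (0x82af>>12)&0xf = 0x8
chan:3 @ bit 9 → (0x82af>>9)&0x7 = 0x1
bank:1 @ bit 8 → (0x82af>>8)&0x1 = 0x0
err:4 @ bit 4 → (0x82af>>4)&0xf = 0xa  ←
slot:4 @ bit 0 → (0x82af>>0)&0xf = 0xf
err signed 4b, MSB=1: 10 - 16 = -6

-6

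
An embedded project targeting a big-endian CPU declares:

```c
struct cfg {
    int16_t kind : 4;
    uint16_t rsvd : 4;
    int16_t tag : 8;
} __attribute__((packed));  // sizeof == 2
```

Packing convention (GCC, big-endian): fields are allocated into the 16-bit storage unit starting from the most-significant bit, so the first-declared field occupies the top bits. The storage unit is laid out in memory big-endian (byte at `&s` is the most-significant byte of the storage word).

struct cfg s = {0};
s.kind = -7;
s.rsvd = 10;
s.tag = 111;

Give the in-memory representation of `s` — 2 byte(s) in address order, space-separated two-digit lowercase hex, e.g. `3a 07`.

9a 6f

kind:4 = -7 → 0x9 << 12 → word 0x9000
rsvd:4 = 10 → 0xa << 8 → word 0x9a00
tag:8 = 111 → 0x6f << 0 → word 0x9a6f
word = 0x9a6f → big-endian bytes:
  [0]=0x9a  [1]=0x6f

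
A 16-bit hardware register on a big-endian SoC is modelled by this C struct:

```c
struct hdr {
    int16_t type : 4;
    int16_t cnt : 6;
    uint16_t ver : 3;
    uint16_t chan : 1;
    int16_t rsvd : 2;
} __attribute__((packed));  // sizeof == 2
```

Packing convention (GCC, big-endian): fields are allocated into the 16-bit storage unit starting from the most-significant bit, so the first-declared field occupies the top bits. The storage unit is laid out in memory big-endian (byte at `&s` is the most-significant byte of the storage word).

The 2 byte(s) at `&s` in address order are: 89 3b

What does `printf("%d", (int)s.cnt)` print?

-28

[0]=0x89 [1]=0x3b (big-endian) → word 0x893b
type [12+:4] = (word>>12) & 0xf = 8
cnt [6+:6] = (word>>6) & 0x3f = 36  ←
ver [3+:3] = (word>>3) & 0x7 = 7
chan [2+:1] = (word>>2) & 0x1 = 0
rsvd [0+:2] = (word>>0) & 0x3 = 3
cnt signed 6b, MSB=1: 36 - 64 = -28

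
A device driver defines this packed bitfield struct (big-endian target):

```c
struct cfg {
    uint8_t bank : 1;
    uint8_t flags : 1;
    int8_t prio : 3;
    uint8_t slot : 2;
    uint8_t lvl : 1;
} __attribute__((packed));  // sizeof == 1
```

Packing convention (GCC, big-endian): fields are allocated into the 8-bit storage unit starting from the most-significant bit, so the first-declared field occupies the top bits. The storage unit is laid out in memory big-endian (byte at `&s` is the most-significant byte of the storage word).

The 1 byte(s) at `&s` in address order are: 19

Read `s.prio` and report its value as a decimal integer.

3

[0]=0x19 (big-endian) → word 0x19
bank [7+:1] = (word>>7) & 0x1 = 0
flags [6+:1] = (word>>6) & 0x1 = 0
prio [3+:3] = (word>>3) & 0x7 = 3  ←
slot [1+:2] = (word>>1) & 0x3 = 0
lvl [0+:1] = (word>>0) & 0x1 = 1
prio signed 3b, MSB=0: value = 3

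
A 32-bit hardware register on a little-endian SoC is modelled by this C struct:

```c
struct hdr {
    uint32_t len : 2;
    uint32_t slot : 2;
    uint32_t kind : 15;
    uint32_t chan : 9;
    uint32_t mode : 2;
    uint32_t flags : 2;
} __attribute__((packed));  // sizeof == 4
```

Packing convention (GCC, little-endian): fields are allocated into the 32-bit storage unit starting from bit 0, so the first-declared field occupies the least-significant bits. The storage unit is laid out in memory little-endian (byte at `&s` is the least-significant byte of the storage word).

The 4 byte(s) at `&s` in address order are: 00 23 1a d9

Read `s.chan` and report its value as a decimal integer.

[0]=0x00 [1]=0x23 [2]=0x1a [3]=0xd9 (little-endian) → word 0xd91a2300
len:2 @ bit 0 → (0xd91a2300>>0)&0x3 = 0x0
slot:2 @ bit 2 → (0xd91a2300>>2)&0x3 = 0x0
kind:15 @ bit 4 → (0xd91a2300>>4)&0x7fff = 0x2230
chan:9 @ bit 19 → (0xd91a2300>>19)&0x1ff = 0x123  ←
mode:2 @ bit 28 → (0xd91a2300>>28)&0x3 = 0x1
flags:2 @ bit 30 → (0xd91a2300>>30)&0x3 = 0x3

291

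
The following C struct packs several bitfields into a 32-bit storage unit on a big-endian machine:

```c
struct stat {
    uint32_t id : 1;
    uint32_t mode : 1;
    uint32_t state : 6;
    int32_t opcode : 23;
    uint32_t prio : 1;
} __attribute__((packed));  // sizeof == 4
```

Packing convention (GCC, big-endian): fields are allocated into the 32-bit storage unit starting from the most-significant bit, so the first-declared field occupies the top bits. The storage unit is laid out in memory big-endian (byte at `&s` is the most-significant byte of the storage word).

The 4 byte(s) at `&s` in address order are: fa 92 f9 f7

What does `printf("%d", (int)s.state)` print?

[0]=0xfa [1]=0x92 [2]=0xf9 [3]=0xf7 (big-endian) → word 0xfa92f9f7
id [31+:1] = (word>>31) & 0x1 = 1
mode [30+:1] = (word>>30) & 0x1 = 1
state [24+:6] = (word>>24) & 0x3f = 58  ←
opcode [1+:23] = (word>>1) & 0x7fffff = 4816123
prio [0+:1] = (word>>0) & 0x1 = 1

58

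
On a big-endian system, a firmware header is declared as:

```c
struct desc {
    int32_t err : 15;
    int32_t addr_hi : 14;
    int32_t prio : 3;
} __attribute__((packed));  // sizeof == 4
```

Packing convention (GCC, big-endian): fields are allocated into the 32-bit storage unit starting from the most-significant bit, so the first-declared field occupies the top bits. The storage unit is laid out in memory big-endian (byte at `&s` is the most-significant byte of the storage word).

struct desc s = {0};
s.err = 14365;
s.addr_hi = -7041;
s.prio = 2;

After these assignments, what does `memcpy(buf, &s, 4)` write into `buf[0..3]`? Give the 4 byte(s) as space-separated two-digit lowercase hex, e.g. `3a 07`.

err:15 = 14365 → 0x381d << 17 → word 0x703a0000
addr_hi:14 = -7041 → 0x247f << 3 → word 0x703b23f8
prio:3 = 2 → 0x2 << 0 → word 0x703b23fa
word = 0x703b23fa → big-endian bytes:
  [0]=0x70  [1]=0x3b  [2]=0x23  [3]=0xfa

70 3b 23 fa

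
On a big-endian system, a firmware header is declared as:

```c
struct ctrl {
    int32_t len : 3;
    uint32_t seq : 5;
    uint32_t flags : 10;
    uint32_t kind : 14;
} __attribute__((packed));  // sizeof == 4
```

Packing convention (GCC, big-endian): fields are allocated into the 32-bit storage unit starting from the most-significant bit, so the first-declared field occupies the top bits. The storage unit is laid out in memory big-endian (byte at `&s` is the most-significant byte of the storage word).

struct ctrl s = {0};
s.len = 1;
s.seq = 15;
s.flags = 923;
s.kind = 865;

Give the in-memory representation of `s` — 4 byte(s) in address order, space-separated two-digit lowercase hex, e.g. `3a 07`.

[29+:3] len=1 & 0x7 = 0x1; word=0x20000000
[24+:5] seq=15 & 0x1f = 0xf; word=0x2f000000
[14+:10] flags=923 & 0x3ff = 0x39b; word=0x2fe6c000
[0+:14] kind=865 & 0x3fff = 0x361; word=0x2fe6c361
word = 0x2fe6c361 → big-endian bytes:
  [0]=0x2f  [1]=0xe6  [2]=0xc3  [3]=0x61

2f e6 c3 61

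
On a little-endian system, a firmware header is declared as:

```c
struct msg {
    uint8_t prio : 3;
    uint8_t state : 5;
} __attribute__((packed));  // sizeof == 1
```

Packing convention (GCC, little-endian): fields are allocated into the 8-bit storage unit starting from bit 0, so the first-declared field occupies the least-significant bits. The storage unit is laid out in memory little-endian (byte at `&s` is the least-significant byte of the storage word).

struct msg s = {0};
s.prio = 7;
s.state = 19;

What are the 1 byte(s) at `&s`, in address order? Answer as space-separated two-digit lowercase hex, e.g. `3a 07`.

prio:3 = 7 → 0x7 << 0 → word 0x07
state:5 = 19 → 0x13 << 3 → word 0x9f
word = 0x9f → little-endian bytes:
  [0]=0x9f

9f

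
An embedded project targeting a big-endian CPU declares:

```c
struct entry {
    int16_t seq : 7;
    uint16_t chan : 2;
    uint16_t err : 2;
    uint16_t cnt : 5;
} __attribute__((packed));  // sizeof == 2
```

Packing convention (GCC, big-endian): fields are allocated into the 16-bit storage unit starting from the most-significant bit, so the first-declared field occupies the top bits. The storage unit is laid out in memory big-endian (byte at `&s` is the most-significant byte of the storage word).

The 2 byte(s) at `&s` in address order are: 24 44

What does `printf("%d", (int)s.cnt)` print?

4

[0]=0x24 [1]=0x44 (big-endian) → word 0x2444
seq:7 @ bit 9 → (0x2444>>9)&0x7f = 0x12
chan:2 @ bit 7 → (0x2444>>7)&0x3 = 0x0
err:2 @ bit 5 → (0x2444>>5)&0x3 = 0x2
cnt:5 @ bit 0 → (0x2444>>0)&0x1f = 0x4  ←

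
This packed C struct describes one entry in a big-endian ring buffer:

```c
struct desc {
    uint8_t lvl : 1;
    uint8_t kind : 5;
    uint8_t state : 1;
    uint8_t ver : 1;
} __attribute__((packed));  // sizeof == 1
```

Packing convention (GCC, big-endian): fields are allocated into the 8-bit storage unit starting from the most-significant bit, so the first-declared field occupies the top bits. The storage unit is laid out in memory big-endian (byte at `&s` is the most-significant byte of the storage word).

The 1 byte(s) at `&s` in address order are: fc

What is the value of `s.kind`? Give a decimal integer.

[0]=0xfc (big-endian) → word 0xfc
lvl:1 @ bit 7 → (0xfc>>7)&0x1 = 0x1
kind:5 @ bit 2 → (0xfc>>2)&0x1f = 0x1f  ←
state:1 @ bit 1 → (0xfc>>1)&0x1 = 0x0
ver:1 @ bit 0 → (0xfc>>0)&0x1 = 0x0

31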